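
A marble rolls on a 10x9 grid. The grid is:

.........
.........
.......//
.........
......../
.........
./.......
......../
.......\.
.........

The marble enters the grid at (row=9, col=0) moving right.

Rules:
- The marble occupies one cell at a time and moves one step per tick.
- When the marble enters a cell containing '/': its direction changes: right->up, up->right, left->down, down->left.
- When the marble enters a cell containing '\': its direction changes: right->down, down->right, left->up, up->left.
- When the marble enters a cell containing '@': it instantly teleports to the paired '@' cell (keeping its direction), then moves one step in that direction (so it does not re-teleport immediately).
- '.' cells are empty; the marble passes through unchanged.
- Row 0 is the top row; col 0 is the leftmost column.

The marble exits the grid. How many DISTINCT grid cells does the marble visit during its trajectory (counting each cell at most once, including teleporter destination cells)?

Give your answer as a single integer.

Answer: 9

Derivation:
Step 1: enter (9,0), '.' pass, move right to (9,1)
Step 2: enter (9,1), '.' pass, move right to (9,2)
Step 3: enter (9,2), '.' pass, move right to (9,3)
Step 4: enter (9,3), '.' pass, move right to (9,4)
Step 5: enter (9,4), '.' pass, move right to (9,5)
Step 6: enter (9,5), '.' pass, move right to (9,6)
Step 7: enter (9,6), '.' pass, move right to (9,7)
Step 8: enter (9,7), '.' pass, move right to (9,8)
Step 9: enter (9,8), '.' pass, move right to (9,9)
Step 10: at (9,9) — EXIT via right edge, pos 9
Distinct cells visited: 9 (path length 9)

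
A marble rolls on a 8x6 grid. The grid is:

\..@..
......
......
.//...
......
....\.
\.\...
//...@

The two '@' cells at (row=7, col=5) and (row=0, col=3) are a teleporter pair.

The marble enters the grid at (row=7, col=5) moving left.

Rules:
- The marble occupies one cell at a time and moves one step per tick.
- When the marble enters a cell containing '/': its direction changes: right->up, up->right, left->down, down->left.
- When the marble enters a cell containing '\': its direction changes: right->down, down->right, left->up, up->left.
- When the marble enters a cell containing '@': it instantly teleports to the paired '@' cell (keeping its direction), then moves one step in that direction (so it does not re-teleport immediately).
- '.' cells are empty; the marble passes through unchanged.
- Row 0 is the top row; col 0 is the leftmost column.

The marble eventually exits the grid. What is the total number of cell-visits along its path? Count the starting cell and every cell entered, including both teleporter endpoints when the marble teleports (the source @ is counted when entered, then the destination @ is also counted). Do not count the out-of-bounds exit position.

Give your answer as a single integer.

Answer: 5

Derivation:
Step 1: enter (7,5), '@' teleport (7,5)->(0,3), also enter (0,3), move left to (0,2)
Step 2: enter (0,2), '.' pass, move left to (0,1)
Step 3: enter (0,1), '.' pass, move left to (0,0)
Step 4: enter (0,0), '\' deflects left->up, move up to (-1,0)
Step 5: at (-1,0) — EXIT via top edge, pos 0
Path length (cell visits): 5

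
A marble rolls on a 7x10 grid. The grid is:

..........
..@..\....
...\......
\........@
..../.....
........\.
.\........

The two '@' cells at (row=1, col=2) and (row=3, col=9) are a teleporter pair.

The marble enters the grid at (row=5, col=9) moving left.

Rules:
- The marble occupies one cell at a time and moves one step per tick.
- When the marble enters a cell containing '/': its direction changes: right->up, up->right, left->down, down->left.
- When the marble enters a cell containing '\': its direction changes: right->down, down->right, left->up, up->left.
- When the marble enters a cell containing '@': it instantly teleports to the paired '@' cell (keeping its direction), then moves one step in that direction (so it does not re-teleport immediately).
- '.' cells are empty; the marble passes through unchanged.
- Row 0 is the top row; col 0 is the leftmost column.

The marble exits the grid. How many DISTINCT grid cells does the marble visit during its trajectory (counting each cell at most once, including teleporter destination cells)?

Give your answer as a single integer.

Answer: 7

Derivation:
Step 1: enter (5,9), '.' pass, move left to (5,8)
Step 2: enter (5,8), '\' deflects left->up, move up to (4,8)
Step 3: enter (4,8), '.' pass, move up to (3,8)
Step 4: enter (3,8), '.' pass, move up to (2,8)
Step 5: enter (2,8), '.' pass, move up to (1,8)
Step 6: enter (1,8), '.' pass, move up to (0,8)
Step 7: enter (0,8), '.' pass, move up to (-1,8)
Step 8: at (-1,8) — EXIT via top edge, pos 8
Distinct cells visited: 7 (path length 7)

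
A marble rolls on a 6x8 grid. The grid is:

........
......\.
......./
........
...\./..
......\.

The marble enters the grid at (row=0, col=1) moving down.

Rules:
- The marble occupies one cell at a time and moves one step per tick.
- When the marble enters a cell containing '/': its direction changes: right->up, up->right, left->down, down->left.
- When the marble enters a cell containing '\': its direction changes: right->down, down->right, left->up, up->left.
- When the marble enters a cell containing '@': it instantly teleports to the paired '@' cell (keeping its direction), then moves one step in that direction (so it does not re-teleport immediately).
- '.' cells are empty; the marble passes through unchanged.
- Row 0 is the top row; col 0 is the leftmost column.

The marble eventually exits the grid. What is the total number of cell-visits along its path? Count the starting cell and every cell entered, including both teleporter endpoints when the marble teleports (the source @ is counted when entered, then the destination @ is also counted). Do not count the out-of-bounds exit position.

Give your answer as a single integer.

Answer: 6

Derivation:
Step 1: enter (0,1), '.' pass, move down to (1,1)
Step 2: enter (1,1), '.' pass, move down to (2,1)
Step 3: enter (2,1), '.' pass, move down to (3,1)
Step 4: enter (3,1), '.' pass, move down to (4,1)
Step 5: enter (4,1), '.' pass, move down to (5,1)
Step 6: enter (5,1), '.' pass, move down to (6,1)
Step 7: at (6,1) — EXIT via bottom edge, pos 1
Path length (cell visits): 6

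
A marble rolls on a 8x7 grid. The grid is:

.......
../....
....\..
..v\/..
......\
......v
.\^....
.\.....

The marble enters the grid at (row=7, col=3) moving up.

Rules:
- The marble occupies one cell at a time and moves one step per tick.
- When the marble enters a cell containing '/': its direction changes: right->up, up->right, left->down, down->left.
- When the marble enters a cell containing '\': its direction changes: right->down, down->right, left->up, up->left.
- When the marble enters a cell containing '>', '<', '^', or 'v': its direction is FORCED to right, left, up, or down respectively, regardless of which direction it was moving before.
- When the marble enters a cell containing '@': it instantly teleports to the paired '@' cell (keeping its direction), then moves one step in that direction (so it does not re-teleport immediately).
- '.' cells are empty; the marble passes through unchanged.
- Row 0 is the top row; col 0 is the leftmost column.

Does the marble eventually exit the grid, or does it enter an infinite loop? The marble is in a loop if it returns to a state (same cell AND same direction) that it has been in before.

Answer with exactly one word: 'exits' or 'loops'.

Step 1: enter (7,3), '.' pass, move up to (6,3)
Step 2: enter (6,3), '.' pass, move up to (5,3)
Step 3: enter (5,3), '.' pass, move up to (4,3)
Step 4: enter (4,3), '.' pass, move up to (3,3)
Step 5: enter (3,3), '\' deflects up->left, move left to (3,2)
Step 6: enter (3,2), 'v' forces left->down, move down to (4,2)
Step 7: enter (4,2), '.' pass, move down to (5,2)
Step 8: enter (5,2), '.' pass, move down to (6,2)
Step 9: enter (6,2), '^' forces down->up, move up to (5,2)
Step 10: enter (5,2), '.' pass, move up to (4,2)
Step 11: enter (4,2), '.' pass, move up to (3,2)
Step 12: enter (3,2), 'v' forces up->down, move down to (4,2)
Step 13: at (4,2) dir=down — LOOP DETECTED (seen before)

Answer: loops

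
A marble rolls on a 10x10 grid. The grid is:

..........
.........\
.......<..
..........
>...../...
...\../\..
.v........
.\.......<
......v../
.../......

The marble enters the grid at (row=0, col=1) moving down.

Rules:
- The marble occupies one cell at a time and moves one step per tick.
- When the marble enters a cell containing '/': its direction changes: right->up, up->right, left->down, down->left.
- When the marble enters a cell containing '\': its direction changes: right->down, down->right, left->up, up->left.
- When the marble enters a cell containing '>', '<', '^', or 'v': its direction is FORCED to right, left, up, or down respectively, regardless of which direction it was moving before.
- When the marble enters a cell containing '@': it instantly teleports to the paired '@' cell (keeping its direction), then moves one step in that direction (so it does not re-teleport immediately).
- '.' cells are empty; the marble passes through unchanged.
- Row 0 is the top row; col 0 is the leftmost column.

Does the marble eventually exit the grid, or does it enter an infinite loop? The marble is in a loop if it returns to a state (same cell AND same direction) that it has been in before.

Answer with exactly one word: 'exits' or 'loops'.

Answer: loops

Derivation:
Step 1: enter (0,1), '.' pass, move down to (1,1)
Step 2: enter (1,1), '.' pass, move down to (2,1)
Step 3: enter (2,1), '.' pass, move down to (3,1)
Step 4: enter (3,1), '.' pass, move down to (4,1)
Step 5: enter (4,1), '.' pass, move down to (5,1)
Step 6: enter (5,1), '.' pass, move down to (6,1)
Step 7: enter (6,1), 'v' forces down->down, move down to (7,1)
Step 8: enter (7,1), '\' deflects down->right, move right to (7,2)
Step 9: enter (7,2), '.' pass, move right to (7,3)
Step 10: enter (7,3), '.' pass, move right to (7,4)
Step 11: enter (7,4), '.' pass, move right to (7,5)
Step 12: enter (7,5), '.' pass, move right to (7,6)
Step 13: enter (7,6), '.' pass, move right to (7,7)
Step 14: enter (7,7), '.' pass, move right to (7,8)
Step 15: enter (7,8), '.' pass, move right to (7,9)
Step 16: enter (7,9), '<' forces right->left, move left to (7,8)
Step 17: enter (7,8), '.' pass, move left to (7,7)
Step 18: enter (7,7), '.' pass, move left to (7,6)
Step 19: enter (7,6), '.' pass, move left to (7,5)
Step 20: enter (7,5), '.' pass, move left to (7,4)
Step 21: enter (7,4), '.' pass, move left to (7,3)
Step 22: enter (7,3), '.' pass, move left to (7,2)
Step 23: enter (7,2), '.' pass, move left to (7,1)
Step 24: enter (7,1), '\' deflects left->up, move up to (6,1)
Step 25: enter (6,1), 'v' forces up->down, move down to (7,1)
Step 26: at (7,1) dir=down — LOOP DETECTED (seen before)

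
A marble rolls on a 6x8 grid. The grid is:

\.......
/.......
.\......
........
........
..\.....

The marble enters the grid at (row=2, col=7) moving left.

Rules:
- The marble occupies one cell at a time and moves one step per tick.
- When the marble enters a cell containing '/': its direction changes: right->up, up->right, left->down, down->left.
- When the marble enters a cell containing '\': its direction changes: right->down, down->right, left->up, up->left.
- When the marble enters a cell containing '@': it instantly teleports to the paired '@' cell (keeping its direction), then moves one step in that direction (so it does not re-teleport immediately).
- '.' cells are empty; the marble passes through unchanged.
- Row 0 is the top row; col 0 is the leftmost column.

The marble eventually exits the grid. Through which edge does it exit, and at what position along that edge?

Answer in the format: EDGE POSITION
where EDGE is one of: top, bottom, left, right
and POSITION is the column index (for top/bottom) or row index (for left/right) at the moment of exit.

Step 1: enter (2,7), '.' pass, move left to (2,6)
Step 2: enter (2,6), '.' pass, move left to (2,5)
Step 3: enter (2,5), '.' pass, move left to (2,4)
Step 4: enter (2,4), '.' pass, move left to (2,3)
Step 5: enter (2,3), '.' pass, move left to (2,2)
Step 6: enter (2,2), '.' pass, move left to (2,1)
Step 7: enter (2,1), '\' deflects left->up, move up to (1,1)
Step 8: enter (1,1), '.' pass, move up to (0,1)
Step 9: enter (0,1), '.' pass, move up to (-1,1)
Step 10: at (-1,1) — EXIT via top edge, pos 1

Answer: top 1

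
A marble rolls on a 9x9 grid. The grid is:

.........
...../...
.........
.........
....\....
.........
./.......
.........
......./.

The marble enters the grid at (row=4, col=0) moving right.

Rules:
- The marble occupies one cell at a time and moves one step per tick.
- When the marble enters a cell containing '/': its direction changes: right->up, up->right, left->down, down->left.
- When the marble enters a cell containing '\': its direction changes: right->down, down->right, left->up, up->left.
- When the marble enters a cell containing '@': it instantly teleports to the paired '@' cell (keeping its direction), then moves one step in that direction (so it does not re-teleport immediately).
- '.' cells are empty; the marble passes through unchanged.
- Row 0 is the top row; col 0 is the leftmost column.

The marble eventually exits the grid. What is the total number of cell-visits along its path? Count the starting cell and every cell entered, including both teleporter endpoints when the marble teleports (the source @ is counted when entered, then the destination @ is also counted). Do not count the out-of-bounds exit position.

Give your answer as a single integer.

Step 1: enter (4,0), '.' pass, move right to (4,1)
Step 2: enter (4,1), '.' pass, move right to (4,2)
Step 3: enter (4,2), '.' pass, move right to (4,3)
Step 4: enter (4,3), '.' pass, move right to (4,4)
Step 5: enter (4,4), '\' deflects right->down, move down to (5,4)
Step 6: enter (5,4), '.' pass, move down to (6,4)
Step 7: enter (6,4), '.' pass, move down to (7,4)
Step 8: enter (7,4), '.' pass, move down to (8,4)
Step 9: enter (8,4), '.' pass, move down to (9,4)
Step 10: at (9,4) — EXIT via bottom edge, pos 4
Path length (cell visits): 9

Answer: 9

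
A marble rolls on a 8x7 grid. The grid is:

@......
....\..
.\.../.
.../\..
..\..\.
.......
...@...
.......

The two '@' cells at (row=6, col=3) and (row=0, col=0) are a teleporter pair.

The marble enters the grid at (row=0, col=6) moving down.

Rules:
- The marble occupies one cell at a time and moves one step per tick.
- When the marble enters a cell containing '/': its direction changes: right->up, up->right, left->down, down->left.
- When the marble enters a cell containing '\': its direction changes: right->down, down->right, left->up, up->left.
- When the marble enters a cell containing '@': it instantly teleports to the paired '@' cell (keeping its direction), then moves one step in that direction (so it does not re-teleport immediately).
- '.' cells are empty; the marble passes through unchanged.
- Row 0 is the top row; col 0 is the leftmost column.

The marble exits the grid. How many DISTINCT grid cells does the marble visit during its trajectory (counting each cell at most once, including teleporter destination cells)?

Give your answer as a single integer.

Answer: 8

Derivation:
Step 1: enter (0,6), '.' pass, move down to (1,6)
Step 2: enter (1,6), '.' pass, move down to (2,6)
Step 3: enter (2,6), '.' pass, move down to (3,6)
Step 4: enter (3,6), '.' pass, move down to (4,6)
Step 5: enter (4,6), '.' pass, move down to (5,6)
Step 6: enter (5,6), '.' pass, move down to (6,6)
Step 7: enter (6,6), '.' pass, move down to (7,6)
Step 8: enter (7,6), '.' pass, move down to (8,6)
Step 9: at (8,6) — EXIT via bottom edge, pos 6
Distinct cells visited: 8 (path length 8)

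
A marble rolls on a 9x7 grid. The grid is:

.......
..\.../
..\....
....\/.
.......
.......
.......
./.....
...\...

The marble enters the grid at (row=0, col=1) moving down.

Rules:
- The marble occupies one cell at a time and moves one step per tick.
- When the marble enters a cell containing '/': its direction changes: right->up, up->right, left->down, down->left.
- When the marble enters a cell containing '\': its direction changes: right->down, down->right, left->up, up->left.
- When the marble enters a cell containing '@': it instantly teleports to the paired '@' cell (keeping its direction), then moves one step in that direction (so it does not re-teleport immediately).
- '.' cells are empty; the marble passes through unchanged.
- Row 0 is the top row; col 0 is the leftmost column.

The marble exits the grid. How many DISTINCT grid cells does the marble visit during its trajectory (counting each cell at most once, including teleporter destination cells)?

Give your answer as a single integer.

Step 1: enter (0,1), '.' pass, move down to (1,1)
Step 2: enter (1,1), '.' pass, move down to (2,1)
Step 3: enter (2,1), '.' pass, move down to (3,1)
Step 4: enter (3,1), '.' pass, move down to (4,1)
Step 5: enter (4,1), '.' pass, move down to (5,1)
Step 6: enter (5,1), '.' pass, move down to (6,1)
Step 7: enter (6,1), '.' pass, move down to (7,1)
Step 8: enter (7,1), '/' deflects down->left, move left to (7,0)
Step 9: enter (7,0), '.' pass, move left to (7,-1)
Step 10: at (7,-1) — EXIT via left edge, pos 7
Distinct cells visited: 9 (path length 9)

Answer: 9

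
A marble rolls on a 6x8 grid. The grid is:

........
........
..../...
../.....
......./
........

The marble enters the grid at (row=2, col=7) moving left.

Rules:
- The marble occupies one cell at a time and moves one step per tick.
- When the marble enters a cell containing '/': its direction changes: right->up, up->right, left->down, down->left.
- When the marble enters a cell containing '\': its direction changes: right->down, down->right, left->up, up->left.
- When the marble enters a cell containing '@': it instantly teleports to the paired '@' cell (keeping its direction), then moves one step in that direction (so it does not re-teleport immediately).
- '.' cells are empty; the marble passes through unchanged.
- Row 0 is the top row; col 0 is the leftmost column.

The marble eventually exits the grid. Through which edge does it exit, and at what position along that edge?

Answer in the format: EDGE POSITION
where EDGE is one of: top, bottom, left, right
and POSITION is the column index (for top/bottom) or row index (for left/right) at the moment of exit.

Answer: bottom 4

Derivation:
Step 1: enter (2,7), '.' pass, move left to (2,6)
Step 2: enter (2,6), '.' pass, move left to (2,5)
Step 3: enter (2,5), '.' pass, move left to (2,4)
Step 4: enter (2,4), '/' deflects left->down, move down to (3,4)
Step 5: enter (3,4), '.' pass, move down to (4,4)
Step 6: enter (4,4), '.' pass, move down to (5,4)
Step 7: enter (5,4), '.' pass, move down to (6,4)
Step 8: at (6,4) — EXIT via bottom edge, pos 4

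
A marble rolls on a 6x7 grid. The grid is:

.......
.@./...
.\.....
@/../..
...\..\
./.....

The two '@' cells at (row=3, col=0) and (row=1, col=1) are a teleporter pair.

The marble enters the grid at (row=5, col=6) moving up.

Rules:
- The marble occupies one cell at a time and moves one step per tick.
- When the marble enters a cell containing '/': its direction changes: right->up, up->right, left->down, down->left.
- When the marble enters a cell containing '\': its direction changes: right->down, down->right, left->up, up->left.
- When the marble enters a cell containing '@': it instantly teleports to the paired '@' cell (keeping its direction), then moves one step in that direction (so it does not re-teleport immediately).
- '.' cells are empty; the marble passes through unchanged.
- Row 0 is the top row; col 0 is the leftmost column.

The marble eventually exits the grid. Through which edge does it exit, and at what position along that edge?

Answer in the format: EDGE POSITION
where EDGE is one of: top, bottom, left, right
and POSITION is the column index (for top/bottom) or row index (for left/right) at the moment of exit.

Answer: right 1

Derivation:
Step 1: enter (5,6), '.' pass, move up to (4,6)
Step 2: enter (4,6), '\' deflects up->left, move left to (4,5)
Step 3: enter (4,5), '.' pass, move left to (4,4)
Step 4: enter (4,4), '.' pass, move left to (4,3)
Step 5: enter (4,3), '\' deflects left->up, move up to (3,3)
Step 6: enter (3,3), '.' pass, move up to (2,3)
Step 7: enter (2,3), '.' pass, move up to (1,3)
Step 8: enter (1,3), '/' deflects up->right, move right to (1,4)
Step 9: enter (1,4), '.' pass, move right to (1,5)
Step 10: enter (1,5), '.' pass, move right to (1,6)
Step 11: enter (1,6), '.' pass, move right to (1,7)
Step 12: at (1,7) — EXIT via right edge, pos 1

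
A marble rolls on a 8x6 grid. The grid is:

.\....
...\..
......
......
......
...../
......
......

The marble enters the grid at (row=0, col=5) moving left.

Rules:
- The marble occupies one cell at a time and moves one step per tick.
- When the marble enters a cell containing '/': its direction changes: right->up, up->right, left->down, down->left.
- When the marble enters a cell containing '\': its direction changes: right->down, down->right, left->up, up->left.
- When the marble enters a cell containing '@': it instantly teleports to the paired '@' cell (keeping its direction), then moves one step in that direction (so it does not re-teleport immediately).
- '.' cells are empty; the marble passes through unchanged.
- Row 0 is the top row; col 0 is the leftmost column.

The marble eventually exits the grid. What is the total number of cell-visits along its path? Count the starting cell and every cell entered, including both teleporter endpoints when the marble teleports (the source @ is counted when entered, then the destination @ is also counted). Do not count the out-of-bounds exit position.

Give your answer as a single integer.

Answer: 5

Derivation:
Step 1: enter (0,5), '.' pass, move left to (0,4)
Step 2: enter (0,4), '.' pass, move left to (0,3)
Step 3: enter (0,3), '.' pass, move left to (0,2)
Step 4: enter (0,2), '.' pass, move left to (0,1)
Step 5: enter (0,1), '\' deflects left->up, move up to (-1,1)
Step 6: at (-1,1) — EXIT via top edge, pos 1
Path length (cell visits): 5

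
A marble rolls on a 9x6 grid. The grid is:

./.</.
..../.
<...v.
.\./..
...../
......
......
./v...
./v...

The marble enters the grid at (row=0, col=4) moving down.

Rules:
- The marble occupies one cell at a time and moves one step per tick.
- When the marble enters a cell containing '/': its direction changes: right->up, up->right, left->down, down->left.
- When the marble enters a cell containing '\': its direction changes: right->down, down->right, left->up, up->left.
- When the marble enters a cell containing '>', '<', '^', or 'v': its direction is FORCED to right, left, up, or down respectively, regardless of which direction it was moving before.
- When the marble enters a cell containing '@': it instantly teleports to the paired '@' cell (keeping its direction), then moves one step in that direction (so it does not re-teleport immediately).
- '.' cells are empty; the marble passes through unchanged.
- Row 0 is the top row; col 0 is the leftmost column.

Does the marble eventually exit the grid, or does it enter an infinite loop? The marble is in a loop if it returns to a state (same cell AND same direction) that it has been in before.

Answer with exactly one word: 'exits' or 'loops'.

Step 1: enter (0,4), '/' deflects down->left, move left to (0,3)
Step 2: enter (0,3), '<' forces left->left, move left to (0,2)
Step 3: enter (0,2), '.' pass, move left to (0,1)
Step 4: enter (0,1), '/' deflects left->down, move down to (1,1)
Step 5: enter (1,1), '.' pass, move down to (2,1)
Step 6: enter (2,1), '.' pass, move down to (3,1)
Step 7: enter (3,1), '\' deflects down->right, move right to (3,2)
Step 8: enter (3,2), '.' pass, move right to (3,3)
Step 9: enter (3,3), '/' deflects right->up, move up to (2,3)
Step 10: enter (2,3), '.' pass, move up to (1,3)
Step 11: enter (1,3), '.' pass, move up to (0,3)
Step 12: enter (0,3), '<' forces up->left, move left to (0,2)
Step 13: at (0,2) dir=left — LOOP DETECTED (seen before)

Answer: loops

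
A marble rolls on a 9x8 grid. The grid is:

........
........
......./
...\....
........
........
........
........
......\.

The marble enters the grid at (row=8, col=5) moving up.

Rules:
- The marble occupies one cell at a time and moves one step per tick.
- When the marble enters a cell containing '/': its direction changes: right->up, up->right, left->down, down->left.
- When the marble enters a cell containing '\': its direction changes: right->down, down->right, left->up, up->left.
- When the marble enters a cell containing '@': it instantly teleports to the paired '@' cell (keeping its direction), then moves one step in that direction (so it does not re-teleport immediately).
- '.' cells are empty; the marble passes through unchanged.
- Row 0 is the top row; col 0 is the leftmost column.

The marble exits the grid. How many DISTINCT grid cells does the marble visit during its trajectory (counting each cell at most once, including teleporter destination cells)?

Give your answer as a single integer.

Step 1: enter (8,5), '.' pass, move up to (7,5)
Step 2: enter (7,5), '.' pass, move up to (6,5)
Step 3: enter (6,5), '.' pass, move up to (5,5)
Step 4: enter (5,5), '.' pass, move up to (4,5)
Step 5: enter (4,5), '.' pass, move up to (3,5)
Step 6: enter (3,5), '.' pass, move up to (2,5)
Step 7: enter (2,5), '.' pass, move up to (1,5)
Step 8: enter (1,5), '.' pass, move up to (0,5)
Step 9: enter (0,5), '.' pass, move up to (-1,5)
Step 10: at (-1,5) — EXIT via top edge, pos 5
Distinct cells visited: 9 (path length 9)

Answer: 9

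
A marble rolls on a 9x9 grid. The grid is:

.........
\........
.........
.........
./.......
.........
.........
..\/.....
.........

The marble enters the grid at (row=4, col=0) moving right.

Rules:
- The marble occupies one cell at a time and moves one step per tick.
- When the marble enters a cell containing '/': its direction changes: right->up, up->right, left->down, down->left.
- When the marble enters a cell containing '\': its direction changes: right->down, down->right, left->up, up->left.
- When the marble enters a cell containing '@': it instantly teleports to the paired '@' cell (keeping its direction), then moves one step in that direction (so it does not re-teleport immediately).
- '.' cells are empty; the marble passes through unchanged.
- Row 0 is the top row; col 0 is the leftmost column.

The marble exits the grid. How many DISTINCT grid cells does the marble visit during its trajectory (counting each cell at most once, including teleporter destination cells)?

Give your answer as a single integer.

Step 1: enter (4,0), '.' pass, move right to (4,1)
Step 2: enter (4,1), '/' deflects right->up, move up to (3,1)
Step 3: enter (3,1), '.' pass, move up to (2,1)
Step 4: enter (2,1), '.' pass, move up to (1,1)
Step 5: enter (1,1), '.' pass, move up to (0,1)
Step 6: enter (0,1), '.' pass, move up to (-1,1)
Step 7: at (-1,1) — EXIT via top edge, pos 1
Distinct cells visited: 6 (path length 6)

Answer: 6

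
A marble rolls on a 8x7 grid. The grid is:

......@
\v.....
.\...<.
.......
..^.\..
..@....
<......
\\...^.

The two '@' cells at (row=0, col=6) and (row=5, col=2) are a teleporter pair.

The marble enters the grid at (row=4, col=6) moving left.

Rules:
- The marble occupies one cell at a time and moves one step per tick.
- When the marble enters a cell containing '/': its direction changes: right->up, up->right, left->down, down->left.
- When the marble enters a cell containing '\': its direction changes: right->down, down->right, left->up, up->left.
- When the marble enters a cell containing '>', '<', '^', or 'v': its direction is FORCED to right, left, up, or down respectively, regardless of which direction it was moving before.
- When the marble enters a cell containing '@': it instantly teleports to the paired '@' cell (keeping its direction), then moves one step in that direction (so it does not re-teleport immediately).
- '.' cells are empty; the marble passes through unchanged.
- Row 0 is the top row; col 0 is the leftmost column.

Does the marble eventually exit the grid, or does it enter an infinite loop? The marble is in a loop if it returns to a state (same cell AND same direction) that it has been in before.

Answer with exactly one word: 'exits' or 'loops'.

Step 1: enter (4,6), '.' pass, move left to (4,5)
Step 2: enter (4,5), '.' pass, move left to (4,4)
Step 3: enter (4,4), '\' deflects left->up, move up to (3,4)
Step 4: enter (3,4), '.' pass, move up to (2,4)
Step 5: enter (2,4), '.' pass, move up to (1,4)
Step 6: enter (1,4), '.' pass, move up to (0,4)
Step 7: enter (0,4), '.' pass, move up to (-1,4)
Step 8: at (-1,4) — EXIT via top edge, pos 4

Answer: exits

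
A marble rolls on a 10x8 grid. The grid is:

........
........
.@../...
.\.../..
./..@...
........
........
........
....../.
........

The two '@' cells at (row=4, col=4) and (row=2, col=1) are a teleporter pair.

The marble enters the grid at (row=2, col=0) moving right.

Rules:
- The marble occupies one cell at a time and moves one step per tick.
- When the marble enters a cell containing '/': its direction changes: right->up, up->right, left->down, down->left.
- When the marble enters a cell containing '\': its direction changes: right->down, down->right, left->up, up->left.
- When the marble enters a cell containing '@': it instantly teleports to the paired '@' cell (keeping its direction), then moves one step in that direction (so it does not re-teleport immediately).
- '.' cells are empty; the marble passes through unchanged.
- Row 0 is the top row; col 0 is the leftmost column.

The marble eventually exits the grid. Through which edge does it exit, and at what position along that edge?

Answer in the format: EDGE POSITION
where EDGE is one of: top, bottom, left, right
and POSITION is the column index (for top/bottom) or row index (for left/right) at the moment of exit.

Step 1: enter (2,0), '.' pass, move right to (2,1)
Step 2: enter (2,1), '@' teleport (2,1)->(4,4), also enter (4,4), move right to (4,5)
Step 3: enter (4,5), '.' pass, move right to (4,6)
Step 4: enter (4,6), '.' pass, move right to (4,7)
Step 5: enter (4,7), '.' pass, move right to (4,8)
Step 6: at (4,8) — EXIT via right edge, pos 4

Answer: right 4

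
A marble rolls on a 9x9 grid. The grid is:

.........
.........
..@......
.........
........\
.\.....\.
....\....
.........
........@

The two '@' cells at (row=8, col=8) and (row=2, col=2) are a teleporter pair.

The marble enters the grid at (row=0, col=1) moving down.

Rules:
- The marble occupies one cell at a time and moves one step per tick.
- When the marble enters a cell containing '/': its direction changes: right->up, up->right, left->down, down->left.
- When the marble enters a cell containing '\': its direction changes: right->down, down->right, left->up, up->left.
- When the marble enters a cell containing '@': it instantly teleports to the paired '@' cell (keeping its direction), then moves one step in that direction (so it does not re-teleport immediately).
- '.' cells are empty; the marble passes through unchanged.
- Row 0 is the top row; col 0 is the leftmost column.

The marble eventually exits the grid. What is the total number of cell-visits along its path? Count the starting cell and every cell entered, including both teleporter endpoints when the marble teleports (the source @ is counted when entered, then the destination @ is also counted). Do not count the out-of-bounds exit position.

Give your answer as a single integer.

Answer: 15

Derivation:
Step 1: enter (0,1), '.' pass, move down to (1,1)
Step 2: enter (1,1), '.' pass, move down to (2,1)
Step 3: enter (2,1), '.' pass, move down to (3,1)
Step 4: enter (3,1), '.' pass, move down to (4,1)
Step 5: enter (4,1), '.' pass, move down to (5,1)
Step 6: enter (5,1), '\' deflects down->right, move right to (5,2)
Step 7: enter (5,2), '.' pass, move right to (5,3)
Step 8: enter (5,3), '.' pass, move right to (5,4)
Step 9: enter (5,4), '.' pass, move right to (5,5)
Step 10: enter (5,5), '.' pass, move right to (5,6)
Step 11: enter (5,6), '.' pass, move right to (5,7)
Step 12: enter (5,7), '\' deflects right->down, move down to (6,7)
Step 13: enter (6,7), '.' pass, move down to (7,7)
Step 14: enter (7,7), '.' pass, move down to (8,7)
Step 15: enter (8,7), '.' pass, move down to (9,7)
Step 16: at (9,7) — EXIT via bottom edge, pos 7
Path length (cell visits): 15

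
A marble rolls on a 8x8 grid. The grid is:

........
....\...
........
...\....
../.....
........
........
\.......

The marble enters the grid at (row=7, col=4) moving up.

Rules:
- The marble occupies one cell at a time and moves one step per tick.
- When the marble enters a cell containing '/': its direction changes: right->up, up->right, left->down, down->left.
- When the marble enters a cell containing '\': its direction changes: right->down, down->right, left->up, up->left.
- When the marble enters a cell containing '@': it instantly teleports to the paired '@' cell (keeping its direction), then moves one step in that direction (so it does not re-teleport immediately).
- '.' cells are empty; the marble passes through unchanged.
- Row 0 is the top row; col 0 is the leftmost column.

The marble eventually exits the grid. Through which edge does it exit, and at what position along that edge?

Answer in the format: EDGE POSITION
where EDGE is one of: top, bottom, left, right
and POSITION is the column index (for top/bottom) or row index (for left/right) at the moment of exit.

Step 1: enter (7,4), '.' pass, move up to (6,4)
Step 2: enter (6,4), '.' pass, move up to (5,4)
Step 3: enter (5,4), '.' pass, move up to (4,4)
Step 4: enter (4,4), '.' pass, move up to (3,4)
Step 5: enter (3,4), '.' pass, move up to (2,4)
Step 6: enter (2,4), '.' pass, move up to (1,4)
Step 7: enter (1,4), '\' deflects up->left, move left to (1,3)
Step 8: enter (1,3), '.' pass, move left to (1,2)
Step 9: enter (1,2), '.' pass, move left to (1,1)
Step 10: enter (1,1), '.' pass, move left to (1,0)
Step 11: enter (1,0), '.' pass, move left to (1,-1)
Step 12: at (1,-1) — EXIT via left edge, pos 1

Answer: left 1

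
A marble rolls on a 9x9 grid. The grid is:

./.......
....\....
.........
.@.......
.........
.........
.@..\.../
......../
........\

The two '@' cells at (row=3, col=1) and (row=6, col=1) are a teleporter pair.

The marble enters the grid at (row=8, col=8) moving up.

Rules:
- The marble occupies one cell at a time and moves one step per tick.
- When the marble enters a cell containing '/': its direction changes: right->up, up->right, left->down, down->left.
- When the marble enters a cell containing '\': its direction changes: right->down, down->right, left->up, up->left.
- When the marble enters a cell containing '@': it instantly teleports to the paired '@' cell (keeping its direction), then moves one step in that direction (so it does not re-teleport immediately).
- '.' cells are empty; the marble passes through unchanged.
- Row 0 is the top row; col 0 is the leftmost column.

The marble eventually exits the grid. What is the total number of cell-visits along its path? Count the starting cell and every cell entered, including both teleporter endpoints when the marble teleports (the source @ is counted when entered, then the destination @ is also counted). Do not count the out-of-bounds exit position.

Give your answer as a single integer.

Answer: 9

Derivation:
Step 1: enter (8,8), '\' deflects up->left, move left to (8,7)
Step 2: enter (8,7), '.' pass, move left to (8,6)
Step 3: enter (8,6), '.' pass, move left to (8,5)
Step 4: enter (8,5), '.' pass, move left to (8,4)
Step 5: enter (8,4), '.' pass, move left to (8,3)
Step 6: enter (8,3), '.' pass, move left to (8,2)
Step 7: enter (8,2), '.' pass, move left to (8,1)
Step 8: enter (8,1), '.' pass, move left to (8,0)
Step 9: enter (8,0), '.' pass, move left to (8,-1)
Step 10: at (8,-1) — EXIT via left edge, pos 8
Path length (cell visits): 9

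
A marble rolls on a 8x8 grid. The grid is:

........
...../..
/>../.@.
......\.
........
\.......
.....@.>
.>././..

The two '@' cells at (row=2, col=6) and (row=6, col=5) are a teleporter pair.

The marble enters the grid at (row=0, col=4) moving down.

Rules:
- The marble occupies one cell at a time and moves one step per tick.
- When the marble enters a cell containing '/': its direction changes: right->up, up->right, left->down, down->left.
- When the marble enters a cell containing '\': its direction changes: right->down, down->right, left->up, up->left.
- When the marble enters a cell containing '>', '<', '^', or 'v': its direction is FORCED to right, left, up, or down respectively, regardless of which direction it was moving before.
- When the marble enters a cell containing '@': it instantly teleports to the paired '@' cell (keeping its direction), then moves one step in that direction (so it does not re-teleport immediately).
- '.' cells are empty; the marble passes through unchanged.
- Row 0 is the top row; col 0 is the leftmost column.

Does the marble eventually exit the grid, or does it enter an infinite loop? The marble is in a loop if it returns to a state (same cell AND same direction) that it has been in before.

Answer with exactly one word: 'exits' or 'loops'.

Step 1: enter (0,4), '.' pass, move down to (1,4)
Step 2: enter (1,4), '.' pass, move down to (2,4)
Step 3: enter (2,4), '/' deflects down->left, move left to (2,3)
Step 4: enter (2,3), '.' pass, move left to (2,2)
Step 5: enter (2,2), '.' pass, move left to (2,1)
Step 6: enter (2,1), '>' forces left->right, move right to (2,2)
Step 7: enter (2,2), '.' pass, move right to (2,3)
Step 8: enter (2,3), '.' pass, move right to (2,4)
Step 9: enter (2,4), '/' deflects right->up, move up to (1,4)
Step 10: enter (1,4), '.' pass, move up to (0,4)
Step 11: enter (0,4), '.' pass, move up to (-1,4)
Step 12: at (-1,4) — EXIT via top edge, pos 4

Answer: exits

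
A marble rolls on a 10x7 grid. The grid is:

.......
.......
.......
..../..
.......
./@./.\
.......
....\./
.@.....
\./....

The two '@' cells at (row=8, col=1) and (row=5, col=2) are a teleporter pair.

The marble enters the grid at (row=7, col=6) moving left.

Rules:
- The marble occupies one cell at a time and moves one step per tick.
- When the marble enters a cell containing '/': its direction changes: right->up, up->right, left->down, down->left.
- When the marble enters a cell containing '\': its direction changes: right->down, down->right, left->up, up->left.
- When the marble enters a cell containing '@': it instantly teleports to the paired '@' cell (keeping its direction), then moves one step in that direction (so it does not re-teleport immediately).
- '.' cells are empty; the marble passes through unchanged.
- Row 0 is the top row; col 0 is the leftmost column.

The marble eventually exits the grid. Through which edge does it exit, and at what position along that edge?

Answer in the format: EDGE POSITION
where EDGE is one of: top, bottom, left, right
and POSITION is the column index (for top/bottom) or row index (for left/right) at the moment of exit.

Step 1: enter (7,6), '/' deflects left->down, move down to (8,6)
Step 2: enter (8,6), '.' pass, move down to (9,6)
Step 3: enter (9,6), '.' pass, move down to (10,6)
Step 4: at (10,6) — EXIT via bottom edge, pos 6

Answer: bottom 6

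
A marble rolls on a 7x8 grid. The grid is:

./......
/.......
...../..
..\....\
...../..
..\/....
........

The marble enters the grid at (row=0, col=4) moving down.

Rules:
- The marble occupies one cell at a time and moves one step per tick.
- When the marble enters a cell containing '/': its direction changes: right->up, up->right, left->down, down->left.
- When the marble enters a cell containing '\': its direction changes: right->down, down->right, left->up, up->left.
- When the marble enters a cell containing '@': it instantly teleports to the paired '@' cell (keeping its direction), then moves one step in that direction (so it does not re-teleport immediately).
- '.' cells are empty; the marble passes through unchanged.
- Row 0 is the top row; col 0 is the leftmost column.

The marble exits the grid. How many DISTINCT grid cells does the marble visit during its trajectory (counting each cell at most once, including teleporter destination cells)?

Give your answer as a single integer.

Step 1: enter (0,4), '.' pass, move down to (1,4)
Step 2: enter (1,4), '.' pass, move down to (2,4)
Step 3: enter (2,4), '.' pass, move down to (3,4)
Step 4: enter (3,4), '.' pass, move down to (4,4)
Step 5: enter (4,4), '.' pass, move down to (5,4)
Step 6: enter (5,4), '.' pass, move down to (6,4)
Step 7: enter (6,4), '.' pass, move down to (7,4)
Step 8: at (7,4) — EXIT via bottom edge, pos 4
Distinct cells visited: 7 (path length 7)

Answer: 7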